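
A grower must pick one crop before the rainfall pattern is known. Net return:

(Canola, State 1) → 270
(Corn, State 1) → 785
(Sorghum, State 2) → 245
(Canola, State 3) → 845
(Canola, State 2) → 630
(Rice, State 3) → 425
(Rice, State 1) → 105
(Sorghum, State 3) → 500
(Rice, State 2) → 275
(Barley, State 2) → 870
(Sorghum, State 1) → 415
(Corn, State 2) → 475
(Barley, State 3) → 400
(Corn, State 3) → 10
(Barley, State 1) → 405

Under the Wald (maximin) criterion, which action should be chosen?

Row minima: Canola=270, Barley=400, Rice=105, Sorghum=245, Corn=10
Best worst-case = 400 → Barley.

Barley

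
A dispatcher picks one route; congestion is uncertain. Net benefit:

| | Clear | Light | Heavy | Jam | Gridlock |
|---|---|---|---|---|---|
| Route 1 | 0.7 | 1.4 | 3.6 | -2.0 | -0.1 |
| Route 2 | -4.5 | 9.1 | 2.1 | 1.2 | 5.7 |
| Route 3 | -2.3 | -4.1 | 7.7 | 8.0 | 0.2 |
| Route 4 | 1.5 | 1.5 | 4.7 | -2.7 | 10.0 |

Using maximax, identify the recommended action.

Route 4

Row maxima: Route 1=3.6, Route 2=9.1, Route 3=8.0, Route 4=10.0
Best best-case = 10.0 → Route 4.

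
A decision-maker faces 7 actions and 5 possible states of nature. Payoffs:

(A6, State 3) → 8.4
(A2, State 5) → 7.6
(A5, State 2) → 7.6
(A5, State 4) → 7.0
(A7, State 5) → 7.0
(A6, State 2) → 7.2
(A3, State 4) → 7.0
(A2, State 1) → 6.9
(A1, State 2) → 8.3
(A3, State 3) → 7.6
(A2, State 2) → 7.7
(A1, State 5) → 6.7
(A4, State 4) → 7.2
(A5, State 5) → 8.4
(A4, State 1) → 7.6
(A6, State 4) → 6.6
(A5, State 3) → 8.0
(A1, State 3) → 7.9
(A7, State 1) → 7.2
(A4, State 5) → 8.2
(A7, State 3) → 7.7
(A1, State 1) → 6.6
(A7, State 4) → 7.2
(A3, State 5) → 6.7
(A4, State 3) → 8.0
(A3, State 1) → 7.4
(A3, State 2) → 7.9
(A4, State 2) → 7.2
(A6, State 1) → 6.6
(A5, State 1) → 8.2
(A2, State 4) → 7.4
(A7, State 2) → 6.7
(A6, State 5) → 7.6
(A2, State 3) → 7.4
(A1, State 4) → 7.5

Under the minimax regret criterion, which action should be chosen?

Column bests: State 1=8.2, State 2=8.3, State 3=8.4, State 4=7.5, State 5=8.4.
A1 regrets: 1.6, 0.0, 0.5, 0.0, 1.7 → max 1.7
A2 regrets: 1.3, 0.6, 1.0, 0.1, 0.8 → max 1.3
A3 regrets: 0.8, 0.4, 0.8, 0.5, 1.7 → max 1.7
A4 regrets: 0.6, 1.1, 0.4, 0.3, 0.2 → max 1.1
A5 regrets: 0.0, 0.7, 0.4, 0.5, 0.0 → max 0.7
A6 regrets: 1.6, 1.1, 0.0, 0.9, 0.8 → max 1.6
A7 regrets: 1.0, 1.6, 0.7, 0.3, 1.4 → max 1.6
Smallest max regret = 0.7 → A5.

A5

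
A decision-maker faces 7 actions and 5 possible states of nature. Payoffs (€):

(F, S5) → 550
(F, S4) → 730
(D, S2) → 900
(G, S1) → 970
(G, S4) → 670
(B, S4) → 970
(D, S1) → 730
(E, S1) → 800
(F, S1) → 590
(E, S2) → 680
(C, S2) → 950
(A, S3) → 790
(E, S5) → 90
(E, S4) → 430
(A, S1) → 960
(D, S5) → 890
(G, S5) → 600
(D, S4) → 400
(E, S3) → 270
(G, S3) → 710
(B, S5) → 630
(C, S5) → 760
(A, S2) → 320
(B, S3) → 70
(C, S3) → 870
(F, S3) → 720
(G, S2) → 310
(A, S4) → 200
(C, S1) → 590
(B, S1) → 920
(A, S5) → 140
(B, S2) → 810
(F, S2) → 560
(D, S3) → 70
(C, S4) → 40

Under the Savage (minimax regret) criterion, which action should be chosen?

Column bests: S1=970, S2=950, S3=870, S4=970, S5=890.
A regrets: 10, 630, 80, 770, 750 → max 770
B regrets: 50, 140, 800, 0, 260 → max 800
C regrets: 380, 0, 0, 930, 130 → max 930
D regrets: 240, 50, 800, 570, 0 → max 800
E regrets: 170, 270, 600, 540, 800 → max 800
F regrets: 380, 390, 150, 240, 340 → max 390
G regrets: 0, 640, 160, 300, 290 → max 640
Smallest max regret = 390 → F.

F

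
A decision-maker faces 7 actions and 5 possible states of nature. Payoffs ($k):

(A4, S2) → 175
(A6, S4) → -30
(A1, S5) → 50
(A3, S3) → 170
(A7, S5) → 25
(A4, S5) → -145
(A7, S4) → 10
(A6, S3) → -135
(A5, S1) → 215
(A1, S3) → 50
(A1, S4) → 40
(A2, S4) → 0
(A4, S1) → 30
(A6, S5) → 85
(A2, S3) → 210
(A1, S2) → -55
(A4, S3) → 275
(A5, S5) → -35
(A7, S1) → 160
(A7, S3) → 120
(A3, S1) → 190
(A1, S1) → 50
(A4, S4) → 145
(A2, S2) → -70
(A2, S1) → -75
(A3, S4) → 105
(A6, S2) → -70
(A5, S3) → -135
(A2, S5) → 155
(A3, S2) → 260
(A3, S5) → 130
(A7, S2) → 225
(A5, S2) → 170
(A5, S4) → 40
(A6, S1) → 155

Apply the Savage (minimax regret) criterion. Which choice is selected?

Column bests: S1=215, S2=260, S3=275, S4=145, S5=155.
A1 regrets: 165, 315, 225, 105, 105 → max 315
A2 regrets: 290, 330, 65, 145, 0 → max 330
A3 regrets: 25, 0, 105, 40, 25 → max 105
A4 regrets: 185, 85, 0, 0, 300 → max 300
A5 regrets: 0, 90, 410, 105, 190 → max 410
A6 regrets: 60, 330, 410, 175, 70 → max 410
A7 regrets: 55, 35, 155, 135, 130 → max 155
Smallest max regret = 105 → A3.

A3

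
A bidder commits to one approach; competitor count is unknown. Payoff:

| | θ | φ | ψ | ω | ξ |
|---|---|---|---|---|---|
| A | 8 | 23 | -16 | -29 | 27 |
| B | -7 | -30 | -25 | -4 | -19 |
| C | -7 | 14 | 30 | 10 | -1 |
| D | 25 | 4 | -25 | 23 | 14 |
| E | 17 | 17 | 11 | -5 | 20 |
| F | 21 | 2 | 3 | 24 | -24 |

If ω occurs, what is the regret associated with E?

29

Best payoff under ω is 24.
Regret = 24 − (-5) = 29.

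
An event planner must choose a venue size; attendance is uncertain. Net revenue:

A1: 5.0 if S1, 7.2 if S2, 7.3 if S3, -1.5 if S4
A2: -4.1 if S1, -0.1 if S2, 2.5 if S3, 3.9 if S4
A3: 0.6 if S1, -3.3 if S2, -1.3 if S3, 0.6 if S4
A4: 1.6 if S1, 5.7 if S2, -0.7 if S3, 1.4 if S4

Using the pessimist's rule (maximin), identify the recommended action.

Row minima: A1=-1.5, A2=-4.1, A3=-3.3, A4=-0.7
Best worst-case = -0.7 → A4.

A4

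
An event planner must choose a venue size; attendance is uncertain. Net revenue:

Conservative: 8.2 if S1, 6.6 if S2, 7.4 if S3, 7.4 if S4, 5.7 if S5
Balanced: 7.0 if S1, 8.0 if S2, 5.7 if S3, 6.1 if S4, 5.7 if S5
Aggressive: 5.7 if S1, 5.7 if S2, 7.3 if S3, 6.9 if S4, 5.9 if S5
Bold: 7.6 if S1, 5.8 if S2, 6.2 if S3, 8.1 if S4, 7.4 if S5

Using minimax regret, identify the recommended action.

Column bests: S1=8.2, S2=8.0, S3=7.4, S4=8.1, S5=7.4.
Conservative regrets: 0.0, 1.4, 0.0, 0.7, 1.7 → max 1.7
Balanced regrets: 1.2, 0.0, 1.7, 2.0, 1.7 → max 2.0
Aggressive regrets: 2.5, 2.3, 0.1, 1.2, 1.5 → max 2.5
Bold regrets: 0.6, 2.2, 1.2, 0.0, 0.0 → max 2.2
Smallest max regret = 1.7 → Conservative.

Conservative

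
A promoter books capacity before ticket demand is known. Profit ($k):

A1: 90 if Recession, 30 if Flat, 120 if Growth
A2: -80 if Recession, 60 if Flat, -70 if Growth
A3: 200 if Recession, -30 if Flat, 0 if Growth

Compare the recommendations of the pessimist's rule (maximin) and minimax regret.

maximin → A1; minimax regret → A1 (agree)

Row minima: A1=30, A2=-80, A3=-30
Best worst-case = 30 → A1.
Column bests: Recession=200, Flat=60, Growth=120.
A1 regrets: 110, 30, 0 → max 110
A2 regrets: 280, 0, 190 → max 280
A3 regrets: 0, 90, 120 → max 120
Smallest max regret = 110 → A1.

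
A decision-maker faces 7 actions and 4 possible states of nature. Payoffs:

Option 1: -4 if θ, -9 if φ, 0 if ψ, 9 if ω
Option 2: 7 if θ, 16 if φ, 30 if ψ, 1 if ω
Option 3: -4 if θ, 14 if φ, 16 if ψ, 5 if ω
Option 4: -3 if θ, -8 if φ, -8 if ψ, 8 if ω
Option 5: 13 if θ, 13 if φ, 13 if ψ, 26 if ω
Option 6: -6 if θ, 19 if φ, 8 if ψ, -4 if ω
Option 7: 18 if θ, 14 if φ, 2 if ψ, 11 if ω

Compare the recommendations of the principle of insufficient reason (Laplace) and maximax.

laplace → Option 5; maximax → Option 2 (disagree)

Row averages: Option 1=-1, Option 2=13.5, Option 3=7.75, Option 4=-2.75, Option 5=16.25, Option 6=4.25, Option 7=11.25
Highest average = 16.25 → Option 5.
Row maxima: Option 1=9, Option 2=30, Option 3=16, Option 4=8, Option 5=26, Option 6=19, Option 7=18
Best best-case = 30 → Option 2.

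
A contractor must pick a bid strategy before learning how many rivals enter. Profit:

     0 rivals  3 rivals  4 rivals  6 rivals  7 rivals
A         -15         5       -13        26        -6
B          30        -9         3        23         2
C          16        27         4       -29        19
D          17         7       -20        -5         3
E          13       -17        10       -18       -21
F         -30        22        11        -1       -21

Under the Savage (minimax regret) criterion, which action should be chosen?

Column bests: 0 rivals=30, 3 rivals=27, 4 rivals=11, 6 rivals=26, 7 rivals=19.
A regrets: 45, 22, 24, 0, 25 → max 45
B regrets: 0, 36, 8, 3, 17 → max 36
C regrets: 14, 0, 7, 55, 0 → max 55
D regrets: 13, 20, 31, 31, 16 → max 31
E regrets: 17, 44, 1, 44, 40 → max 44
F regrets: 60, 5, 0, 27, 40 → max 60
Smallest max regret = 31 → D.

D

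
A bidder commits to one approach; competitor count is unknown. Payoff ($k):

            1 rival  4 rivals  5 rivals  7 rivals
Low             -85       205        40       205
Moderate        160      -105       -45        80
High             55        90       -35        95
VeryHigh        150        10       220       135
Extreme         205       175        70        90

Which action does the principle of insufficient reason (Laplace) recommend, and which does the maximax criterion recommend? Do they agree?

laplace → Extreme; maximax → VeryHigh (disagree)

Row averages: Low=91.25, Moderate=22.5, High=51.25, VeryHigh=128.75, Extreme=135
Highest average = 135 → Extreme.
Row maxima: Low=205, Moderate=160, High=95, VeryHigh=220, Extreme=205
Best best-case = 220 → VeryHigh.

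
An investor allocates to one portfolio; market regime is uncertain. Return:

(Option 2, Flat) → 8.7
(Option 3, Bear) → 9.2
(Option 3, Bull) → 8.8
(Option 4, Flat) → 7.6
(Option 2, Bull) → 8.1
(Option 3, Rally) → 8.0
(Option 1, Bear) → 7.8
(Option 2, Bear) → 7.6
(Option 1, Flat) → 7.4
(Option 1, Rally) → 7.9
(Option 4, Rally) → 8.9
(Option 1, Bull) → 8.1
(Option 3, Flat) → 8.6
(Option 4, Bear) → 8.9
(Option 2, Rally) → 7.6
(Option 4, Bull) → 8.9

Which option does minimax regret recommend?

Column bests: Bear=9.2, Flat=8.7, Bull=8.9, Rally=8.9.
Option 1 regrets: 1.4, 1.3, 0.8, 1.0 → max 1.4
Option 2 regrets: 1.6, 0.0, 0.8, 1.3 → max 1.6
Option 3 regrets: 0.0, 0.1, 0.1, 0.9 → max 0.9
Option 4 regrets: 0.3, 1.1, 0.0, 0.0 → max 1.1
Smallest max regret = 0.9 → Option 3.

Option 3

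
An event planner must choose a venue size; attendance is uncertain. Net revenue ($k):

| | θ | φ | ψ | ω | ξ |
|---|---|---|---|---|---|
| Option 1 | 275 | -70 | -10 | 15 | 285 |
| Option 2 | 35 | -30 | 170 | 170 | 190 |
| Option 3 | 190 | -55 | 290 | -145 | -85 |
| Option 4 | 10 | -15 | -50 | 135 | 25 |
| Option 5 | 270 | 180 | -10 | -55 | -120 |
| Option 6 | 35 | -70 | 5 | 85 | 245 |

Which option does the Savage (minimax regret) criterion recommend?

Column bests: θ=275, φ=180, ψ=290, ω=170, ξ=285.
Option 1 regrets: 0, 250, 300, 155, 0 → max 300
Option 2 regrets: 240, 210, 120, 0, 95 → max 240
Option 3 regrets: 85, 235, 0, 315, 370 → max 370
Option 4 regrets: 265, 195, 340, 35, 260 → max 340
Option 5 regrets: 5, 0, 300, 225, 405 → max 405
Option 6 regrets: 240, 250, 285, 85, 40 → max 285
Smallest max regret = 240 → Option 2.

Option 2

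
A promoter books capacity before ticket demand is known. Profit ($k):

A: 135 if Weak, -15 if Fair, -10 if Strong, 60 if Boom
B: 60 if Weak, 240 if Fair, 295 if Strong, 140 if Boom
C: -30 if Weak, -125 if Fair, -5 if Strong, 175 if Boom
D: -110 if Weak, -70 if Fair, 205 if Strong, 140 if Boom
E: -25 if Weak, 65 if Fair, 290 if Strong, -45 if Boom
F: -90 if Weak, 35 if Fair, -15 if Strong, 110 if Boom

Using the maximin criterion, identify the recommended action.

Row minima: A=-15, B=60, C=-125, D=-110, E=-45, F=-90
Best worst-case = 60 → B.

B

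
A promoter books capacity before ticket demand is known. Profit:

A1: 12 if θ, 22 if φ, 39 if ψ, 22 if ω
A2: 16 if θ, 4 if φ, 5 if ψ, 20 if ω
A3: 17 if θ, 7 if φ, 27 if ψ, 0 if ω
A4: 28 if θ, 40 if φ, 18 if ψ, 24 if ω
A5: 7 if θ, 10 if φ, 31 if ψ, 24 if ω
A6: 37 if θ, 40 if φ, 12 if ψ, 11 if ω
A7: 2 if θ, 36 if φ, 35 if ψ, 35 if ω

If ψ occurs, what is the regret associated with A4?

Best payoff under ψ is 39.
Regret = 39 − 18 = 21.

21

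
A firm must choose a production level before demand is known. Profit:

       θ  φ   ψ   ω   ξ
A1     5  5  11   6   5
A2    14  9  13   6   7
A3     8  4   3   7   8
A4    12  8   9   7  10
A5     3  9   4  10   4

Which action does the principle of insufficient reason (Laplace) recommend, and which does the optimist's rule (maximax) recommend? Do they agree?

Row averages: A1=6.4, A2=9.8, A3=6, A4=9.2, A5=6
Highest average = 9.8 → A2.
Row maxima: A1=11, A2=14, A3=8, A4=12, A5=10
Best best-case = 14 → A2.

laplace → A2; maximax → A2 (agree)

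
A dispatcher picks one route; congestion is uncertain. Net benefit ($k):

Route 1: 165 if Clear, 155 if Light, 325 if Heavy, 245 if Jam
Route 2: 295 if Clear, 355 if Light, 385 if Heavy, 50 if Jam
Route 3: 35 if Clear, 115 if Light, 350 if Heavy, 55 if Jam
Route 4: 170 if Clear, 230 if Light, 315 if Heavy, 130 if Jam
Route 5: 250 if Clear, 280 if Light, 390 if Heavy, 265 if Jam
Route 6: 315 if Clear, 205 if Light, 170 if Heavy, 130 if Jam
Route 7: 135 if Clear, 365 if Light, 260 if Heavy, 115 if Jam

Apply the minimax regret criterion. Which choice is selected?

Route 5

Column bests: Clear=315, Light=365, Heavy=390, Jam=265.
Route 1 regrets: 150, 210, 65, 20 → max 210
Route 2 regrets: 20, 10, 5, 215 → max 215
Route 3 regrets: 280, 250, 40, 210 → max 280
Route 4 regrets: 145, 135, 75, 135 → max 145
Route 5 regrets: 65, 85, 0, 0 → max 85
Route 6 regrets: 0, 160, 220, 135 → max 220
Route 7 regrets: 180, 0, 130, 150 → max 180
Smallest max regret = 85 → Route 5.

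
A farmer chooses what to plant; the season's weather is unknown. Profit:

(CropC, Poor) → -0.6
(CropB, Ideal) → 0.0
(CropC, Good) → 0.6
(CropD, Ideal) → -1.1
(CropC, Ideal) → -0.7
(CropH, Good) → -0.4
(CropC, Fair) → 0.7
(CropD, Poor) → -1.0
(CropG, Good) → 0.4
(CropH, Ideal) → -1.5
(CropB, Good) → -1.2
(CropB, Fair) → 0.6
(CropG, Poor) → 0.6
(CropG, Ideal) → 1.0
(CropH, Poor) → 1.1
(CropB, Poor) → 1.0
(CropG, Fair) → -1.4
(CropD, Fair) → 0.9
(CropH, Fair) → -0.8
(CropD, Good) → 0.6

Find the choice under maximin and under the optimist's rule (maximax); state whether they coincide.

maximin → CropC; maximax → CropH (disagree)

Row minima: CropD=-1.1, CropH=-1.5, CropG=-1.4, CropB=-1.2, CropC=-0.7
Best worst-case = -0.7 → CropC.
Row maxima: CropD=0.9, CropH=1.1, CropG=1.0, CropB=1.0, CropC=0.7
Best best-case = 1.1 → CropH.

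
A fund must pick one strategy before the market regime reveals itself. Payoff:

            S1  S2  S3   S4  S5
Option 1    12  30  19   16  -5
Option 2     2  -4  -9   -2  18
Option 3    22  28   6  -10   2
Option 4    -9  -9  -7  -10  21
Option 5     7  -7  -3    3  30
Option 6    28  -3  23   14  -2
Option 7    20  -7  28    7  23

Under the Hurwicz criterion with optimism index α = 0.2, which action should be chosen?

Option 1: 0.2·30 + 0.8·(-5) = 2
Option 2: 0.2·18 + 0.8·(-9) = -3.6
Option 3: 0.2·28 + 0.8·(-10) = -2.4
Option 4: 0.2·21 + 0.8·(-10) = -3.8
Option 5: 0.2·30 + 0.8·(-7) = 0.4
Option 6: 0.2·28 + 0.8·(-3) = 3.2
Option 7: 0.2·28 + 0.8·(-7) = 0
Highest Hurwicz score = 3.2 → Option 6.

Option 6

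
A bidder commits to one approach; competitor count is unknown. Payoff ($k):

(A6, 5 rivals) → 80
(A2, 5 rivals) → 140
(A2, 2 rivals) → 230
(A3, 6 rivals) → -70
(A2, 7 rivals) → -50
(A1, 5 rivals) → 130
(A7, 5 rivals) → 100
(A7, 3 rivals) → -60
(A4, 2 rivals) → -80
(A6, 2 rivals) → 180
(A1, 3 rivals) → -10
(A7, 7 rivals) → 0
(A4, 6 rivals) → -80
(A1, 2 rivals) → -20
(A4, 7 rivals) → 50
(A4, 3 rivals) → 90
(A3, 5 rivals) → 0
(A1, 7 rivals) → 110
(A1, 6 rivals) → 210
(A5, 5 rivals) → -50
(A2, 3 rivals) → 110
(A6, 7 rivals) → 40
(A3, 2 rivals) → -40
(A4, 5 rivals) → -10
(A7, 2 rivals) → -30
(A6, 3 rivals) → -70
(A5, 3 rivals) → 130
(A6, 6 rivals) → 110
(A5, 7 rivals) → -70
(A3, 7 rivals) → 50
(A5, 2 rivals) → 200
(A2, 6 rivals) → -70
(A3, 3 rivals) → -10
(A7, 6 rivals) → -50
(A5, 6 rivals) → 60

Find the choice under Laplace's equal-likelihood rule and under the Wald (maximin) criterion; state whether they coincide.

laplace → A1; maximin → A1 (agree)

Row averages: A1=84, A2=72, A3=-14, A4=-6, A5=54, A6=68, A7=-8
Highest average = 84 → A1.
Row minima: A1=-20, A2=-70, A3=-70, A4=-80, A5=-70, A6=-70, A7=-60
Best worst-case = -20 → A1.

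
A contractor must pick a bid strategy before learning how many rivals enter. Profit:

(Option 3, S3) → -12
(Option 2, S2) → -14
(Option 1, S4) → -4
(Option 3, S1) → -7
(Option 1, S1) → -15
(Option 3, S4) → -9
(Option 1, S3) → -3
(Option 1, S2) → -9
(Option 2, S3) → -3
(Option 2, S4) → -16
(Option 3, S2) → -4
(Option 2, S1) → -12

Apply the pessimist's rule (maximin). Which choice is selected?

Row minima: Option 1=-15, Option 2=-16, Option 3=-12
Best worst-case = -12 → Option 3.

Option 3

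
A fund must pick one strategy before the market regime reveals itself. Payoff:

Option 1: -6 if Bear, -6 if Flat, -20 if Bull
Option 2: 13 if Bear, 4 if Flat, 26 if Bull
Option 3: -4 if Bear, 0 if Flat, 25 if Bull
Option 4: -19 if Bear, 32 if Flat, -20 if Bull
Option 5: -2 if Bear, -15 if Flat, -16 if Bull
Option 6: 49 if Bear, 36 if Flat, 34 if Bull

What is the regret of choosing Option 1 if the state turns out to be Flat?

Best payoff under Flat is 36.
Regret = 36 − (-6) = 42.

42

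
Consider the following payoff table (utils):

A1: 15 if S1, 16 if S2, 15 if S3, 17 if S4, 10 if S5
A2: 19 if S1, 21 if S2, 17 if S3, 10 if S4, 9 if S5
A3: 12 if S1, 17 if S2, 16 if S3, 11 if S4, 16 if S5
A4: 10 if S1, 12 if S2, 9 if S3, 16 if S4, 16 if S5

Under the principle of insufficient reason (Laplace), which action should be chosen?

A2

Row averages: A1=14.6, A2=15.2, A3=14.4, A4=12.6
Highest average = 15.2 → A2.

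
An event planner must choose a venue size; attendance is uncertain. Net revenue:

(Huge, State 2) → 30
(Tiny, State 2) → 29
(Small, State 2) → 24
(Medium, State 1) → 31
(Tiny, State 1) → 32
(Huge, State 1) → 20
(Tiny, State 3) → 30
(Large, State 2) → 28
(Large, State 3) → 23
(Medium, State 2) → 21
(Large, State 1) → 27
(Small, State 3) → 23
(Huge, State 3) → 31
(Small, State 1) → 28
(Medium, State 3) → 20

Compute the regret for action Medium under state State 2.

9

Best payoff under State 2 is 30.
Regret = 30 − 21 = 9.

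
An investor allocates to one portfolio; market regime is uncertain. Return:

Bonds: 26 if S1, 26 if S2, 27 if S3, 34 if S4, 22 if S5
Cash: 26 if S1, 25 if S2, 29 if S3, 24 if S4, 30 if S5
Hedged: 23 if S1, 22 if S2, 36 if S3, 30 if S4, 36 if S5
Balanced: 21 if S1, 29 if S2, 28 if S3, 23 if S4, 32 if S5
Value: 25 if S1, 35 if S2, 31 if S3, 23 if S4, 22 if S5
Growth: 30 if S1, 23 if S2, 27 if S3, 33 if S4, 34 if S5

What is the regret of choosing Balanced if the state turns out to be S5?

Best payoff under S5 is 36.
Regret = 36 − 32 = 4.

4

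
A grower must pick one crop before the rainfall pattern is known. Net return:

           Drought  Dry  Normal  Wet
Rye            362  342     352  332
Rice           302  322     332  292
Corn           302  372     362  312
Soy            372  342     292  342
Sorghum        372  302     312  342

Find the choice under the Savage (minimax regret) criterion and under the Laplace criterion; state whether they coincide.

minimax regret → Rye; laplace → Rye (agree)

Column bests: Drought=372, Dry=372, Normal=362, Wet=342.
Rye regrets: 10, 30, 10, 10 → max 30
Rice regrets: 70, 50, 30, 50 → max 70
Corn regrets: 70, 0, 0, 30 → max 70
Soy regrets: 0, 30, 70, 0 → max 70
Sorghum regrets: 0, 70, 50, 0 → max 70
Smallest max regret = 30 → Rye.
Row averages: Rye=347, Rice=312, Corn=337, Soy=337, Sorghum=332
Highest average = 347 → Rye.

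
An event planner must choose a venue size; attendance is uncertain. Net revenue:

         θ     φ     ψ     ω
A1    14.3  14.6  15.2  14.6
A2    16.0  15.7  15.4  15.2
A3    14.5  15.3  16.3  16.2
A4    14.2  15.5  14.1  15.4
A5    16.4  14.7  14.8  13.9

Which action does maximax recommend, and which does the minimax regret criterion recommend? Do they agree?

Row maxima: A1=15.2, A2=16.0, A3=16.3, A4=15.5, A5=16.4
Best best-case = 16.4 → A5.
Column bests: θ=16.4, φ=15.7, ψ=16.3, ω=16.2.
A1 regrets: 2.1, 1.1, 1.1, 1.6 → max 2.1
A2 regrets: 0.4, 0.0, 0.9, 1.0 → max 1.0
A3 regrets: 1.9, 0.4, 0.0, 0.0 → max 1.9
A4 regrets: 2.2, 0.2, 2.2, 0.8 → max 2.2
A5 regrets: 0.0, 1.0, 1.5, 2.3 → max 2.3
Smallest max regret = 1.0 → A2.

maximax → A5; minimax regret → A2 (disagree)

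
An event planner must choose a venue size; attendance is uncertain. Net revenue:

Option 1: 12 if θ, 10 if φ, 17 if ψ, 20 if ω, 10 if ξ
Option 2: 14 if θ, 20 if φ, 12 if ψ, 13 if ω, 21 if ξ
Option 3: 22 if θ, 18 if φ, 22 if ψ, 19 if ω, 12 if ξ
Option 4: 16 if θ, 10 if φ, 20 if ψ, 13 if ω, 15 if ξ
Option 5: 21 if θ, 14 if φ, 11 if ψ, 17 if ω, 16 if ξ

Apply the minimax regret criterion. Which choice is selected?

Column bests: θ=22, φ=20, ψ=22, ω=20, ξ=21.
Option 1 regrets: 10, 10, 5, 0, 11 → max 11
Option 2 regrets: 8, 0, 10, 7, 0 → max 10
Option 3 regrets: 0, 2, 0, 1, 9 → max 9
Option 4 regrets: 6, 10, 2, 7, 6 → max 10
Option 5 regrets: 1, 6, 11, 3, 5 → max 11
Smallest max regret = 9 → Option 3.

Option 3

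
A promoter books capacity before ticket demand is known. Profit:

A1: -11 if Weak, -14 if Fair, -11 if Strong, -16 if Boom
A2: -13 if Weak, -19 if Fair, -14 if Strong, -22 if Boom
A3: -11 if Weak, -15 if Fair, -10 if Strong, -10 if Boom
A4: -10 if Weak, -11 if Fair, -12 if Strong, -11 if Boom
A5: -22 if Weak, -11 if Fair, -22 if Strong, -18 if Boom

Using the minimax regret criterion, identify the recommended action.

Column bests: Weak=-10, Fair=-11, Strong=-10, Boom=-10.
A1 regrets: 1, 3, 1, 6 → max 6
A2 regrets: 3, 8, 4, 12 → max 12
A3 regrets: 1, 4, 0, 0 → max 4
A4 regrets: 0, 0, 2, 1 → max 2
A5 regrets: 12, 0, 12, 8 → max 12
Smallest max regret = 2 → A4.

A4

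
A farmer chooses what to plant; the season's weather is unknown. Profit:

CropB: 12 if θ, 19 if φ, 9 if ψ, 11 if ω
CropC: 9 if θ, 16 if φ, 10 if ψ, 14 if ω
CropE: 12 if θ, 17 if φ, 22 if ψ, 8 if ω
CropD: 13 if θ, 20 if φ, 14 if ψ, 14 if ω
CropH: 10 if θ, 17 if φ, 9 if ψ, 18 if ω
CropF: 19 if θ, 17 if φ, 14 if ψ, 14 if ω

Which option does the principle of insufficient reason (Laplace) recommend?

CropF

Row averages: CropB=12.75, CropC=12.25, CropE=14.75, CropD=15.25, CropH=13.5, CropF=16
Highest average = 16 → CropF.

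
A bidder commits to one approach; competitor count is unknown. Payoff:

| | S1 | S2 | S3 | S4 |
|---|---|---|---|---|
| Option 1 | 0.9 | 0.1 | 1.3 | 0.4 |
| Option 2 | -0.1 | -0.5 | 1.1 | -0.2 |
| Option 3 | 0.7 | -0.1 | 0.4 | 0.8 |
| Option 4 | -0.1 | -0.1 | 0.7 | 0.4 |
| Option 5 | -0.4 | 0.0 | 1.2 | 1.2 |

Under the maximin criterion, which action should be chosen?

Option 1

Row minima: Option 1=0.1, Option 2=-0.5, Option 3=-0.1, Option 4=-0.1, Option 5=-0.4
Best worst-case = 0.1 → Option 1.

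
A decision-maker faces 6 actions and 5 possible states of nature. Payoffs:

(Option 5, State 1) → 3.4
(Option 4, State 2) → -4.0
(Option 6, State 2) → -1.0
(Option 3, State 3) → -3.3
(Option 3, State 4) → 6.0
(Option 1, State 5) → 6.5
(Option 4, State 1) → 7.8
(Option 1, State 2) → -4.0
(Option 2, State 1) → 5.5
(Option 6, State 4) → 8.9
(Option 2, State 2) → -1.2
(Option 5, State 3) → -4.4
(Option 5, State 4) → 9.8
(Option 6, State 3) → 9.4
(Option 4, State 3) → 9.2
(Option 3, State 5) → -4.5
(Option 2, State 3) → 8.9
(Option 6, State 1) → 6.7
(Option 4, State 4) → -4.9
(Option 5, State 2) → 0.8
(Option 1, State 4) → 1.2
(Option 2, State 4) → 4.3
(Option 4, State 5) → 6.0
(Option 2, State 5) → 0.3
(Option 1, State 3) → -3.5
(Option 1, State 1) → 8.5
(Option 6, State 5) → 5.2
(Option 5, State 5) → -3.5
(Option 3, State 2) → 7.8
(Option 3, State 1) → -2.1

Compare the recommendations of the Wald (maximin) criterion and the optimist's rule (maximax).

maximin → Option 6; maximax → Option 5 (disagree)

Row minima: Option 1=-4.0, Option 2=-1.2, Option 3=-4.5, Option 4=-4.9, Option 5=-4.4, Option 6=-1.0
Best worst-case = -1.0 → Option 6.
Row maxima: Option 1=8.5, Option 2=8.9, Option 3=7.8, Option 4=9.2, Option 5=9.8, Option 6=9.4
Best best-case = 9.8 → Option 5.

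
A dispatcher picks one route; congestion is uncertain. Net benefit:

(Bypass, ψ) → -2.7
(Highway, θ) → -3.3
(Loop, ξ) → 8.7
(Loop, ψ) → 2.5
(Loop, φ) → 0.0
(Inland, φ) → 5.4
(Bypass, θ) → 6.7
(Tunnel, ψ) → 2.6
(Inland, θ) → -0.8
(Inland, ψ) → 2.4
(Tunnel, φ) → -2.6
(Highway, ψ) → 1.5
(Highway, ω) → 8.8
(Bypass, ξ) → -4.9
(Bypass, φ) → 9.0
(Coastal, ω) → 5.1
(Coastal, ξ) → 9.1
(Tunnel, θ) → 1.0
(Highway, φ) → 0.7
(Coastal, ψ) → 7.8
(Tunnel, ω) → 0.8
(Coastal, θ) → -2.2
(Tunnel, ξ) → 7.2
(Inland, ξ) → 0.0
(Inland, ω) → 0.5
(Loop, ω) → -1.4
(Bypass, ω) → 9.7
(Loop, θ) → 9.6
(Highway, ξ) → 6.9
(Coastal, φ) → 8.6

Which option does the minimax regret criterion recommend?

Inland

Column bests: θ=9.6, φ=9.0, ψ=7.8, ω=9.7, ξ=9.1.
Coastal regrets: 11.8, 0.4, 0.0, 4.6, 0.0 → max 11.8
Loop regrets: 0.0, 9.0, 5.3, 11.1, 0.4 → max 11.1
Inland regrets: 10.4, 3.6, 5.4, 9.2, 9.1 → max 10.4
Highway regrets: 12.9, 8.3, 6.3, 0.9, 2.2 → max 12.9
Tunnel regrets: 8.6, 11.6, 5.2, 8.9, 1.9 → max 11.6
Bypass regrets: 2.9, 0.0, 10.5, 0.0, 14.0 → max 14.0
Smallest max regret = 10.4 → Inland.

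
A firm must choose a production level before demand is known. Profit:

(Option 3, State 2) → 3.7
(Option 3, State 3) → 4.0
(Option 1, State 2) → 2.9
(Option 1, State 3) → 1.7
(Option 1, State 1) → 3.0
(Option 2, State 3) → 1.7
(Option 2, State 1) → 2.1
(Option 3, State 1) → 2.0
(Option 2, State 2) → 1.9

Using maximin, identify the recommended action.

Row minima: Option 1=1.7, Option 2=1.7, Option 3=2.0
Best worst-case = 2.0 → Option 3.

Option 3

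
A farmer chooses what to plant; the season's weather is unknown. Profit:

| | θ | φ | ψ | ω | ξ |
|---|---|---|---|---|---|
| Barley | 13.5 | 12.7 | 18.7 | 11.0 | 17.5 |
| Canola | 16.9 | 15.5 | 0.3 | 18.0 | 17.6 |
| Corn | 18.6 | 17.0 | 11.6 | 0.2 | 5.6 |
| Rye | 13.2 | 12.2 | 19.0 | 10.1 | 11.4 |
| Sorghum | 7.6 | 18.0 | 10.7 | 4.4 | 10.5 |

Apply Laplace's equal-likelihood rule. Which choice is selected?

Row averages: Barley=14.68, Canola=13.66, Corn=10.6, Rye=13.18, Sorghum=10.24
Highest average = 14.68 → Barley.

Barley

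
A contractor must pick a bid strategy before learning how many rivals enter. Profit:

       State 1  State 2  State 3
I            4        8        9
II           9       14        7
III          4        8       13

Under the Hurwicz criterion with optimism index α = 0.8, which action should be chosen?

II

I: 0.8·9 + 0.2·4 = 8
II: 0.8·14 + 0.2·7 = 12.6
III: 0.8·13 + 0.2·4 = 11.2
Highest Hurwicz score = 12.6 → II.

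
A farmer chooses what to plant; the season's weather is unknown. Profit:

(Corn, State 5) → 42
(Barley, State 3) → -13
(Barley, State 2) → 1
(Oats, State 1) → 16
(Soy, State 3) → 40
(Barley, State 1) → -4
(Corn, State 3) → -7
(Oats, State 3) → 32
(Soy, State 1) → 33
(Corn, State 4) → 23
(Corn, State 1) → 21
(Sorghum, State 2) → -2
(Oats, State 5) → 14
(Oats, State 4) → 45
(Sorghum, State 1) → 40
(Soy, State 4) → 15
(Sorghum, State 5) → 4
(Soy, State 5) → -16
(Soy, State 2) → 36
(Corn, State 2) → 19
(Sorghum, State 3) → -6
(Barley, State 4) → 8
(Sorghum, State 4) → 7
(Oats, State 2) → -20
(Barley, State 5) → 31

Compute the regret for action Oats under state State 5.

28

Best payoff under State 5 is 42.
Regret = 42 − 14 = 28.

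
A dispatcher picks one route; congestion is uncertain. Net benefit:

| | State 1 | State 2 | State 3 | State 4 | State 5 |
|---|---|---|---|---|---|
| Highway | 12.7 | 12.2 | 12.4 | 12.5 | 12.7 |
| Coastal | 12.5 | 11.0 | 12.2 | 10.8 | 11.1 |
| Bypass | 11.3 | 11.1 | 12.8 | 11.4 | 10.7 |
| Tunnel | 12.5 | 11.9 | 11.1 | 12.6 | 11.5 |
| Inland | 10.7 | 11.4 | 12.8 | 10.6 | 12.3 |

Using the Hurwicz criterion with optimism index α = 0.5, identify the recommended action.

Highway: 0.5·12.7 + 0.5·12.2 = 12.45
Coastal: 0.5·12.5 + 0.5·10.8 = 11.65
Bypass: 0.5·12.8 + 0.5·10.7 = 11.75
Tunnel: 0.5·12.6 + 0.5·11.1 = 11.85
Inland: 0.5·12.8 + 0.5·10.6 = 11.7
Highest Hurwicz score = 12.45 → Highway.

Highway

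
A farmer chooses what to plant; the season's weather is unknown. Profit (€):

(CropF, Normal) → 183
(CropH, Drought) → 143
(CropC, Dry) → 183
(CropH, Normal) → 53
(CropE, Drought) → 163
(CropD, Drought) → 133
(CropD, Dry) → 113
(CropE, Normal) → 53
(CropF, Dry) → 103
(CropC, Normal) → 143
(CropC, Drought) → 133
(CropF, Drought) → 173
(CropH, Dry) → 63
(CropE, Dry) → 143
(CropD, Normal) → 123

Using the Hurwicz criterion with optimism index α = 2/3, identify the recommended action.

CropC: 2/3·183 + 1/3·133 = 499/3
CropF: 2/3·183 + 1/3·103 = 469/3
CropH: 2/3·143 + 1/3·53 = 113
CropE: 2/3·163 + 1/3·53 = 379/3
CropD: 2/3·133 + 1/3·113 = 379/3
Highest Hurwicz score = 499/3 → CropC.

CropC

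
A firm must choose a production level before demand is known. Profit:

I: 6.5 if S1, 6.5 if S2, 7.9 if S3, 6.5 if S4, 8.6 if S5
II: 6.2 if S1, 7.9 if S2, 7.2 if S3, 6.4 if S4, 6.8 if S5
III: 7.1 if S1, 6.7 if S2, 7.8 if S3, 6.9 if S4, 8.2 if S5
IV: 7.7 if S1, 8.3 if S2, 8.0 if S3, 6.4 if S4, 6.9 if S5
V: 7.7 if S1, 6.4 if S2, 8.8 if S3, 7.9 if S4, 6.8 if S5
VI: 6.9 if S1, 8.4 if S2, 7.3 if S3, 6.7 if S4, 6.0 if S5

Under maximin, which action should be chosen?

III

Row minima: I=6.5, II=6.2, III=6.7, IV=6.4, V=6.4, VI=6.0
Best worst-case = 6.7 → III.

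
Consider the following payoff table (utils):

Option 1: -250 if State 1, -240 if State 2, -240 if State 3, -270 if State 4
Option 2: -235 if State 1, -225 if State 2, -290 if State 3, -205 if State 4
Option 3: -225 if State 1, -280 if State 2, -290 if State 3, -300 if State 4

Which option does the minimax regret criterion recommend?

Option 2

Column bests: State 1=-225, State 2=-225, State 3=-240, State 4=-205.
Option 1 regrets: 25, 15, 0, 65 → max 65
Option 2 regrets: 10, 0, 50, 0 → max 50
Option 3 regrets: 0, 55, 50, 95 → max 95
Smallest max regret = 50 → Option 2.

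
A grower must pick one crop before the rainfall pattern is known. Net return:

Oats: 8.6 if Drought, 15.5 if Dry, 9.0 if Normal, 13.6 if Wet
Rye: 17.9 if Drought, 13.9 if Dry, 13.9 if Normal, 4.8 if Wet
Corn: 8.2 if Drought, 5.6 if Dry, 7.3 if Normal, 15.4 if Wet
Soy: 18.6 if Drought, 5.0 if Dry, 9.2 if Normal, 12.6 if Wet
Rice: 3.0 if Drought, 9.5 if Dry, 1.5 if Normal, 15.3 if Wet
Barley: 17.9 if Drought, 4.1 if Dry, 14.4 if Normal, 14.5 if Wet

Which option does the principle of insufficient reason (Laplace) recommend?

Barley

Row averages: Oats=11.675, Rye=12.625, Corn=9.125, Soy=11.35, Rice=7.325, Barley=12.725
Highest average = 12.725 → Barley.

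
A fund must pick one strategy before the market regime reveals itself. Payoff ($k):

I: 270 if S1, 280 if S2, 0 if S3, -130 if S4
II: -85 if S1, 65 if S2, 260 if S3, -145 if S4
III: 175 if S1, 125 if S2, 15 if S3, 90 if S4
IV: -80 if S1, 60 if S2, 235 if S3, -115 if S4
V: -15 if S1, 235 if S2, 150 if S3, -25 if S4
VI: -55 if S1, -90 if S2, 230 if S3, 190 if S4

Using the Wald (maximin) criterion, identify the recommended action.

III

Row minima: I=-130, II=-145, III=15, IV=-115, V=-25, VI=-90
Best worst-case = 15 → III.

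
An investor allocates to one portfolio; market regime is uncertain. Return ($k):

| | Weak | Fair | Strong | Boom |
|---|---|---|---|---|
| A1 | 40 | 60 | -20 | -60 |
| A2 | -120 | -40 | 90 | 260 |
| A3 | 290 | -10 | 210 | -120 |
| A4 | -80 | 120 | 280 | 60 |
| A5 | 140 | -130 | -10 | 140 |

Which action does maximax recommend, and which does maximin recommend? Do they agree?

Row maxima: A1=60, A2=260, A3=290, A4=280, A5=140
Best best-case = 290 → A3.
Row minima: A1=-60, A2=-120, A3=-120, A4=-80, A5=-130
Best worst-case = -60 → A1.

maximax → A3; maximin → A1 (disagree)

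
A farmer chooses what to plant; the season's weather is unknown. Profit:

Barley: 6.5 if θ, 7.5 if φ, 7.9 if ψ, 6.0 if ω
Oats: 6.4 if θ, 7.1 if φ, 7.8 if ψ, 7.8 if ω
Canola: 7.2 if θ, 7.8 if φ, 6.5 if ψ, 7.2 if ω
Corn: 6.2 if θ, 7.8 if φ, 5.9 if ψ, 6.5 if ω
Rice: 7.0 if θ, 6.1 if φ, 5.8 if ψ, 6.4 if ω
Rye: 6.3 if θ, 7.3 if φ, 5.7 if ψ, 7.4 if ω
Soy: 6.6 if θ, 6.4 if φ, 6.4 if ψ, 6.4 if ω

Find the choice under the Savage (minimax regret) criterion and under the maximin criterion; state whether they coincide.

minimax regret → Oats; maximin → Canola (disagree)

Column bests: θ=7.2, φ=7.8, ψ=7.9, ω=7.8.
Barley regrets: 0.7, 0.3, 0.0, 1.8 → max 1.8
Oats regrets: 0.8, 0.7, 0.1, 0.0 → max 0.8
Canola regrets: 0.0, 0.0, 1.4, 0.6 → max 1.4
Corn regrets: 1.0, 0.0, 2.0, 1.3 → max 2.0
Rice regrets: 0.2, 1.7, 2.1, 1.4 → max 2.1
Rye regrets: 0.9, 0.5, 2.2, 0.4 → max 2.2
Soy regrets: 0.6, 1.4, 1.5, 1.4 → max 1.5
Smallest max regret = 0.8 → Oats.
Row minima: Barley=6.0, Oats=6.4, Canola=6.5, Corn=5.9, Rice=5.8, Rye=5.7, Soy=6.4
Best worst-case = 6.5 → Canola.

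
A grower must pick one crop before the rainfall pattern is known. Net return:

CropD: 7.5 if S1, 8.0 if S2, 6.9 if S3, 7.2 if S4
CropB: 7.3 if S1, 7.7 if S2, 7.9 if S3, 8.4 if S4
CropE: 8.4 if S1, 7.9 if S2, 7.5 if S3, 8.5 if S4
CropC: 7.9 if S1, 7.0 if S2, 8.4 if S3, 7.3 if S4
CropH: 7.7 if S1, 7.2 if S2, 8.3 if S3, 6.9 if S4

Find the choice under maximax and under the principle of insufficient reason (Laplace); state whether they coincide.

maximax → CropE; laplace → CropE (agree)

Row maxima: CropD=8.0, CropB=8.4, CropE=8.5, CropC=8.4, CropH=8.3
Best best-case = 8.5 → CropE.
Row averages: CropD=7.4, CropB=7.825, CropE=8.075, CropC=7.65, CropH=7.525
Highest average = 8.075 → CropE.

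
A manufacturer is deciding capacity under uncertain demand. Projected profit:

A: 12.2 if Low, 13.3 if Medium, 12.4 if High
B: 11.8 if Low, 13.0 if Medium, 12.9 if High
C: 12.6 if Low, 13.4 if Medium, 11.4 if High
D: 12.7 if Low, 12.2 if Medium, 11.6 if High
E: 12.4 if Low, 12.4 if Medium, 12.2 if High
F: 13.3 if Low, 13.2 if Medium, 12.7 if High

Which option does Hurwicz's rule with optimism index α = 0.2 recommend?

F

A: 0.2·13.3 + 0.8·12.2 = 12.42
B: 0.2·13.0 + 0.8·11.8 = 12.04
C: 0.2·13.4 + 0.8·11.4 = 11.8
D: 0.2·12.7 + 0.8·11.6 = 11.82
E: 0.2·12.4 + 0.8·12.2 = 12.24
F: 0.2·13.3 + 0.8·12.7 = 12.82
Highest Hurwicz score = 12.82 → F.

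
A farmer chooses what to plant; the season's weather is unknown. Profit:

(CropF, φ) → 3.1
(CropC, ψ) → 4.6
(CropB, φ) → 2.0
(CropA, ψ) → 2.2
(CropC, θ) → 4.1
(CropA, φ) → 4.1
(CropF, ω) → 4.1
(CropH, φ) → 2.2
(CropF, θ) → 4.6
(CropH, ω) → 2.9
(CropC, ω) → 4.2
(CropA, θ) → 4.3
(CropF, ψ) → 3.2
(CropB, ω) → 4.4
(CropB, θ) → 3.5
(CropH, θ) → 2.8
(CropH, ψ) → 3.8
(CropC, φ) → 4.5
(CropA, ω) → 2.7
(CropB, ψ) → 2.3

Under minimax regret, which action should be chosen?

CropC

Column bests: θ=4.6, φ=4.5, ψ=4.6, ω=4.4.
CropH regrets: 1.8, 2.3, 0.8, 1.5 → max 2.3
CropB regrets: 1.1, 2.5, 2.3, 0.0 → max 2.5
CropF regrets: 0.0, 1.4, 1.4, 0.3 → max 1.4
CropA regrets: 0.3, 0.4, 2.4, 1.7 → max 2.4
CropC regrets: 0.5, 0.0, 0.0, 0.2 → max 0.5
Smallest max regret = 0.5 → CropC.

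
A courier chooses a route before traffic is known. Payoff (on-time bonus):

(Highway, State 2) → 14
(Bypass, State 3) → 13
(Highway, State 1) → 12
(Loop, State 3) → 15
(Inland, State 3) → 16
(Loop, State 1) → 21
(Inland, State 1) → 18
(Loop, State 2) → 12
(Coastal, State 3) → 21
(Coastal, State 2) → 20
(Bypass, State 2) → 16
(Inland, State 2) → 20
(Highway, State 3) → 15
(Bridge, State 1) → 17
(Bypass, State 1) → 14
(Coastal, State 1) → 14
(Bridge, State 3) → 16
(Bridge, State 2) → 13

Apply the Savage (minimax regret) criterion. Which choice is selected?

Inland

Column bests: State 1=21, State 2=20, State 3=21.
Coastal regrets: 7, 0, 0 → max 7
Loop regrets: 0, 8, 6 → max 8
Highway regrets: 9, 6, 6 → max 9
Bypass regrets: 7, 4, 8 → max 8
Inland regrets: 3, 0, 5 → max 5
Bridge regrets: 4, 7, 5 → max 7
Smallest max regret = 5 → Inland.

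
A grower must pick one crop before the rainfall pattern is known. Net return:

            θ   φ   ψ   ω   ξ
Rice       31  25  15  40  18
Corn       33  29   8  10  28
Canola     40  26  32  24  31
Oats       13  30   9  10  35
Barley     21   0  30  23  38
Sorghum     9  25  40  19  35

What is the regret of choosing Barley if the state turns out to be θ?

Best payoff under θ is 40.
Regret = 40 − 21 = 19.

19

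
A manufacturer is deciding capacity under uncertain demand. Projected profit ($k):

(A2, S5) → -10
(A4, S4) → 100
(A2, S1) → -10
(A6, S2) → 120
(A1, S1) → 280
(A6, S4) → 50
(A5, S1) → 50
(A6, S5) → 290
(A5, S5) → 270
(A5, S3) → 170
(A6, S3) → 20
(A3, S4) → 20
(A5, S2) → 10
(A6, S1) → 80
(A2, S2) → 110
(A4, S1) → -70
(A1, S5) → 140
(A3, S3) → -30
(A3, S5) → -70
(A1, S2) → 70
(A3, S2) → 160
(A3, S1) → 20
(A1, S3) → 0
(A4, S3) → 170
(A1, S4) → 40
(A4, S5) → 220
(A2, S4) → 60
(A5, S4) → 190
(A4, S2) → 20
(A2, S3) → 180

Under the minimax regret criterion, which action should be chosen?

Column bests: S1=280, S2=160, S3=180, S4=190, S5=290.
A1 regrets: 0, 90, 180, 150, 150 → max 180
A2 regrets: 290, 50, 0, 130, 300 → max 300
A3 regrets: 260, 0, 210, 170, 360 → max 360
A4 regrets: 350, 140, 10, 90, 70 → max 350
A5 regrets: 230, 150, 10, 0, 20 → max 230
A6 regrets: 200, 40, 160, 140, 0 → max 200
Smallest max regret = 180 → A1.

A1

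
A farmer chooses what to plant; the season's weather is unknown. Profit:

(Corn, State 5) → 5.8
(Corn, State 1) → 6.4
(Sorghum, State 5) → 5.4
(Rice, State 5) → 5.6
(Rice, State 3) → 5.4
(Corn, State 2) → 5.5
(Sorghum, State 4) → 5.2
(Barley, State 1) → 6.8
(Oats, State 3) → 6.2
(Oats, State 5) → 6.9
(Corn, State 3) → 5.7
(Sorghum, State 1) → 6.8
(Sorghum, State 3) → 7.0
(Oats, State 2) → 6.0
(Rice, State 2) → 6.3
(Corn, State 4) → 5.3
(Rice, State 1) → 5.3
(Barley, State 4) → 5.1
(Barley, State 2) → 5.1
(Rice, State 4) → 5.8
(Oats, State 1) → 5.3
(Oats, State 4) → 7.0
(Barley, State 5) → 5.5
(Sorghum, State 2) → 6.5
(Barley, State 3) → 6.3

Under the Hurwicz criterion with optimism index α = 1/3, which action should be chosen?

Oats

Oats: 1/3·7.0 + 2/3·5.3 = 88/15
Rice: 1/3·6.3 + 2/3·5.3 = 169/30
Barley: 1/3·6.8 + 2/3·5.1 = 17/3
Sorghum: 1/3·7.0 + 2/3·5.2 = 5.8
Corn: 1/3·6.4 + 2/3·5.3 = 17/3
Highest Hurwicz score = 88/15 → Oats.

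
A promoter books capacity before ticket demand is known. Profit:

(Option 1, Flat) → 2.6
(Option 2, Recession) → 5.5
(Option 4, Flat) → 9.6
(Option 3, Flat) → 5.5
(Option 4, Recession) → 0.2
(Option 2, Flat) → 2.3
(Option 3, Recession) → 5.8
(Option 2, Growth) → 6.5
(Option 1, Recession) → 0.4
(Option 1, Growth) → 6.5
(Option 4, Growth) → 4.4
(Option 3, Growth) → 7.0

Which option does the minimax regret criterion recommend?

Option 3

Column bests: Recession=5.8, Flat=9.6, Growth=7.0.
Option 1 regrets: 5.4, 7.0, 0.5 → max 7.0
Option 2 regrets: 0.3, 7.3, 0.5 → max 7.3
Option 3 regrets: 0.0, 4.1, 0.0 → max 4.1
Option 4 regrets: 5.6, 0.0, 2.6 → max 5.6
Smallest max regret = 4.1 → Option 3.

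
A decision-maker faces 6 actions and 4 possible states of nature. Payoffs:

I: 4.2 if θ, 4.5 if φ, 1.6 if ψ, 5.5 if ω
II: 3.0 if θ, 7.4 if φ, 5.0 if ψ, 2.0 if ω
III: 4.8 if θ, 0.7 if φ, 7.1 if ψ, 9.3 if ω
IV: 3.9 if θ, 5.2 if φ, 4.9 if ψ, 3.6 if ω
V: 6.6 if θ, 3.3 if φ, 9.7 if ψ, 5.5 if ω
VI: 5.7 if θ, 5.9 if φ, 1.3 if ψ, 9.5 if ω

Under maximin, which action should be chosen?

Row minima: I=1.6, II=2.0, III=0.7, IV=3.6, V=3.3, VI=1.3
Best worst-case = 3.6 → IV.

IV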